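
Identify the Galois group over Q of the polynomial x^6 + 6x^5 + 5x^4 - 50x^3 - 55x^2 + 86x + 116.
(C_3 x C_3) : C_4, the transitive group 6T10 of order 36

The polynomial f is an irreducible sextic over Q, so G = Gal(f/Q) is one of the 16 transitive subgroups 6T1, ..., 6T16 of S_6. The discriminant of f is 38875225000000 = 6235000^2, a perfect square, so G is contained in A_6. The transitive groups of degree 6 contained in A_6 are: A_4 (6T4, order 12), S_4 (6T7, order 24), (C_3 x C_3) : C_4 (6T10, order 36), PSL(2,5) (6T12, order 60), A_6 (6T15, order 360). By Dedekind's theorem, for a prime p not dividing disc(f) the degrees of the irreducible factors of f mod p form the cycle type of an element of G. Factoring f modulo the 19 such primes p <= 83 (skipping 2, 5, 29, 43, which divide the discriminant), each new pattern first appears at: mod 3: f = (x^2 + x + 2)(x^4 + 2x^3 + x^2 + 2x + 1), pattern 4+2; mod 11: f = (x^3 + 7x^2 + x + 8)(x^3 + 10x^2 + 9), pattern 3+3; mod 19: f = (x + 2)(x + 16)(x^2 + 11x + 3)(x^2 + 15x + 2), pattern 2+2+1+1; mod 61: f = (x + 22)(x + 25)(x + 43)(x^3 + 38x^2 + 53x + 41), pattern 3+1+1+1. No other pattern occurs in this range, so the set of observed cycle types is {4+2, 3+3, 2+2+1+1, 3+1+1+1}. The candidates containing elements of all these cycle types are (C_3 x C_3) : C_4 (6T10) of order 36, A_6 (6T15) of order 360; the others are excluded. The observed types are precisely the cycle types that occur in (C_3 x C_3) : C_4 (6T10) (apart from the identity). Each of the other remaining candidates has further cycle types, and by the Chebotarev density theorem the matching factorization patterns would occur for a proportion of primes equal to their share of the group: A_6 (6T15) additionally contains elements of type 5+1 (144 of its 360 elements, about 40% of primes). None of the 19 primes tested shows any such pattern (for each of these groups the chance of that is below 10^-4), which rules them out. Hence G = (C_3 x C_3) : C_4 (6T10), of order 36.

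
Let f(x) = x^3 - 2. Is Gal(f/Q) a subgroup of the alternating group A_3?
The polynomial is irreducible of degree 3 over Q. Its discriminant is -108, which is not a perfect square. A Galois group lies in the alternating group exactly when the discriminant is a square in Q, so the Galois group (S_3) is not contained in A_3.

No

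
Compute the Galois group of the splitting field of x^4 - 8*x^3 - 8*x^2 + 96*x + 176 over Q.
The polynomial is an irreducible quartic over Q and its discriminant is 75497472, which is not a perfect square, so the Galois group is not contained in A_4. The resolvent cubic y^3 + 8*y^2 - 1472*y - 26112 has exactly one rational root, so the Galois group is C_4 or D_4. The quartic remains irreducible over Q(sqrt(disc)), so the group is D_4.

D_4 (also written D4)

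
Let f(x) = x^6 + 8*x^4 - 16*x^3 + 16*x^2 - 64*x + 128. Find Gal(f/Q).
The polynomial f is an irreducible sextic over Q, so G = Gal(f/Q) is one of the 16 transitive subgroups 6T1, ..., 6T16 of S_6. The discriminant of f is -201485505789952, which is not a perfect square, so G is not contained in A_6. The transitive groups of degree 6 not contained in A_6 are: C_6 (6T1, order 6), S_3 (6T2, order 6), D_6 (6T3, order 12), C_3 x S_3 (6T5, order 18), A_4 x C_2 (6T6, order 24), S_4 (6T8, order 24), S_3 x S_3 (6T9, order 36), S_4 x C_2 (6T11, order 48), (S_3 x S_3) : C_2 (6T13, order 72), PGL(2,5) (6T14, order 120), S_6 (6T16, order 720). By Dedekind's theorem, for a prime p not dividing disc(f) the degrees of the irreducible factors of f mod p form the cycle type of an element of G. Factoring f modulo the 29 such primes p <= 113 (skipping 2, which divides the discriminant), each new pattern first appears at: mod 3: f = (x^6 + 2x^4 + 2x^3 + x^2 + 2x + 2), pattern 6; mod 5: f = (x + 2)(x^2 + 3x + 3)(x^3 + 4x + 3), pattern 3+2+1; mod 7: f = (x^2 + 2x + 3)(x^4 + 5x^3 + 2x^2 + 3), pattern 4+2; mod 17: f = (x^3 + 4x + 7)(x^3 + 4x + 11), pattern 3+3; mod 19: f = (x^2 + 6x + 10)(x^2 + 14x + 1)(x^2 + 18x + 9), pattern 2+2+2; mod 37: f = (x + 6)(x + 32)(x^2 + 5x + 29)(x^2 + 31x + 3), pattern 2+2+1+1; mod 41: f = (x + 7)(x + 37)(x + 38)(x^3 + 4x + 23), pattern 3+1+1+1; mod 113: f = (x + 67)(x + 68)(x + 71)(x + 91)(x^2 + 42x + 73), pattern 2+1+1+1+1. No other pattern occurs in this range, so the set of observed cycle types is {6, 3+2+1, 4+2, 3+3, 2+2+2, 2+2+1+1, 3+1+1+1, 2+1+1+1+1}. The candidates containing elements of all these cycle types are (S_3 x S_3) : C_2 (6T13) of order 72, S_6 (6T16) of order 720; the others are excluded. The observed types are precisely the cycle types that occur in (S_3 x S_3) : C_2 (6T13) (apart from the identity). Each of the other remaining candidates has further cycle types, and by the Chebotarev density theorem the matching factorization patterns would occur for a proportion of primes equal to their share of the group: S_6 (6T16) additionally contains elements of type 5+1, 4+1+1 (234 of its 720 elements, about 32% of primes). None of the 29 primes tested shows any such pattern (for each of these groups the chance of that is below 10^-4), which rules them out. Hence G = (S_3 x S_3) : C_2 (6T13), of order 72.

(S_3 x S_3) : C_2 (order 72)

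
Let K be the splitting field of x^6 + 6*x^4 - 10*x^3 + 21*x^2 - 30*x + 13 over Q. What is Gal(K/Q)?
The polynomial f is an irreducible sextic over Q, so G = Gal(f/Q) is one of the 16 transitive subgroups 6T1, ..., 6T16 of S_6. The discriminant of f is -1024192512, which is not a perfect square, so G is not contained in A_6. The transitive groups of degree 6 not contained in A_6 are: C_6 (6T1, order 6), S_3 (6T2, order 6), D_6 (6T3, order 12), C_3 x S_3 (6T5, order 18), A_4 x C_2 (6T6, order 24), S_4 (6T8, order 24), S_3 x S_3 (6T9, order 36), S_4 x C_2 (6T11, order 48), (S_3 x S_3) : C_2 (6T13, order 72), PGL(2,5) (6T14, order 120), S_6 (6T16, order 720). By Dedekind's theorem, for a prime p not dividing disc(f) the degrees of the irreducible factors of f mod p form the cycle type of an element of G. Factoring f modulo the 21 such primes p <= 89 (skipping 2, 3, 7, which divide the discriminant), each new pattern first appears at: mod 5: f = (x^6 + x^4 + x^2 + 3), pattern 6; mod 11: f = (x + 6)(x^5 + 5x^4 + 9x^3 + 2x^2 + 9x + 4), pattern 5+1; mod 13: f = (x)(x + 11)(x^4 + 2x^3 + 10x^2 + 10x + 2), pattern 4+1+1; mod 23: f = (x + 13)(x + 19)(x^2 + 3)(x^2 + 14x + 21), pattern 2+2+1+1; mod 43: f = (x^3 + 19x^2 + 39x + 23)(x^3 + 24x^2 + 27x + 23), pattern 3+3; mod 61: f = (x^2 + 3x + 18)(x^2 + 16x + 35)(x^2 + 42x + 22), pattern 2+2+2. No other pattern occurs in this range, so the set of observed cycle types is {6, 5+1, 4+1+1, 2+2+1+1, 3+3, 2+2+2}. The candidates containing elements of all these cycle types are PGL(2,5) (6T14) of order 120, S_6 (6T16) of order 720; the others are excluded. The observed types are precisely the cycle types that occur in PGL(2,5) (6T14) (apart from the identity). Each of the other remaining candidates has further cycle types, and by the Chebotarev density theorem the matching factorization patterns would occur for a proportion of primes equal to their share of the group: S_6 (6T16) additionally contains elements of type 4+2, 3+2+1, 3+1+1+1, 2+1+1+1+1 (265 of its 720 elements, about 37% of primes). None of the 21 primes tested shows any such pattern (for each of these groups the chance of that is below 10^-4), which rules them out. Hence G = PGL(2,5) (6T14), of order 120.

PGL(2,5) (order 120)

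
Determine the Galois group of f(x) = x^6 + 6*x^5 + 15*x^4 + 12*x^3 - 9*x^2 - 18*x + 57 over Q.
C_6, the cyclic group of order 6

The polynomial f is an irreducible sextic over Q, so G = Gal(f/Q) is one of the 16 transitive subgroups 6T1, ..., 6T16 of S_6. The discriminant of f is -21134460321792, which is not a perfect square, so G is not contained in A_6. The transitive groups of degree 6 not contained in A_6 are: C_6 (6T1, order 6), S_3 (6T2, order 6), D_6 (6T3, order 12), C_3 x S_3 (6T5, order 18), A_4 x C_2 (6T6, order 24), S_4 (6T8, order 24), S_3 x S_3 (6T9, order 36), S_4 x C_2 (6T11, order 48), (S_3 x S_3) : C_2 (6T13, order 72), PGL(2,5) (6T14, order 120), S_6 (6T16, order 720). By Dedekind's theorem, for a prime p not dividing disc(f) the degrees of the irreducible factors of f mod p form the cycle type of an element of G. Factoring f modulo the 37 such primes p <= 167 (skipping 2, 3, which divide the discriminant), each new pattern first appears at: mod 5: f = (x^6 + x^5 + 2x^3 + x^2 + 2x + 2), pattern 6; mod 7: f = (x^3 + 3x^2 + 3x + 3)(x^3 + 3x^2 + 3x + 5), pattern 3+3; mod 17: f = (x^2 + 11x + 14)(x^2 + 13x + 16)(x^2 + 16x + 2), pattern 2+2+2; mod 19: f = (x)(x + 9)(x + 11)(x + 13)(x + 14)(x + 16), pattern 1+1+1+1+1+1. No other pattern occurs in this range, so the set of observed cycle types is {6, 3+3, 2+2+2, 1+1+1+1+1+1}. The candidates containing elements of all these cycle types are C_6 (6T1) of order 6, D_6 (6T3) of order 12, C_3 x S_3 (6T5) of order 18, A_4 x C_2 (6T6) of order 24, S_3 x S_3 (6T9) of order 36, S_4 x C_2 (6T11) of order 48, (S_3 x S_3) : C_2 (6T13) of order 72, PGL(2,5) (6T14) of order 120, S_6 (6T16) of order 720; the others are excluded. The observed types are precisely the cycle types that occur in C_6 (6T1). Each of the other remaining candidates has further cycle types, and by the Chebotarev density theorem the matching factorization patterns would occur for a proportion of primes equal to their share of the group: D_6 (6T3) additionally contains elements of type 2+2+1+1 (3 of its 12 elements, about 25% of primes); C_3 x S_3 (6T5) additionally contains elements of type 3+1+1+1 (4 of its 18 elements, about 22% of primes); A_4 x C_2 (6T6) additionally contains elements of type 2+2+1+1, 2+1+1+1+1 (6 of its 24 elements, about 25% of primes); S_3 x S_3 (6T9) additionally contains elements of type 3+1+1+1, 2+2+1+1 (13 of its 36 elements, about 36% of primes); S_4 x C_2 (6T11) additionally contains elements of type 4+2, 4+1+1, 2+2+1+1, 2+1+1+1+1 (24 of its 48 elements, about 50% of primes); (S_3 x S_3) : C_2 (6T13) additionally contains elements of type 4+2, 3+2+1, 3+1+1+1, 2+2+1+1, 2+1+1+1+1 (49 of its 72 elements, about 68% of primes); PGL(2,5) (6T14) additionally contains elements of type 5+1, 4+1+1, 2+2+1+1 (69 of its 120 elements, about 58% of primes); S_6 (6T16) additionally contains elements of type 5+1, 4+2, 4+1+1, 3+2+1, 3+1+1+1, 2+2+1+1, 2+1+1+1+1 (544 of its 720 elements, about 76% of primes). None of the 37 primes tested shows any such pattern (for each of these groups the chance of that is below 10^-4), which rules them out. Hence G = C_6 (6T1), of order 6.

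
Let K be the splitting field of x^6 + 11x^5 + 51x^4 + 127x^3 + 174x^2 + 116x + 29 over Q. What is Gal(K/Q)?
(C_3 x C_3) : C_4, the transitive group 6T10 of order 36

The polynomial f is an irreducible sextic over Q, so G = Gal(f/Q) is one of the 16 transitive subgroups 6T1, ..., 6T16 of S_6. The discriminant of f is 525625 = 725^2, a perfect square, so G is contained in A_6. The transitive groups of degree 6 contained in A_6 are: A_4 (6T4, order 12), S_4 (6T7, order 24), (C_3 x C_3) : C_4 (6T10, order 36), PSL(2,5) (6T12, order 60), A_6 (6T15, order 360). By Dedekind's theorem, for a prime p not dividing disc(f) the degrees of the irreducible factors of f mod p form the cycle type of an element of G. Factoring f modulo the 19 such primes p <= 73 (skipping 5, 29, which divide the discriminant), each new pattern first appears at: mod 2: f = (x^2 + x + 1)(x^4 + x + 1), pattern 4+2; mod 11: f = (x^3 + 2x^2 + 4x + 2)(x^3 + 9x^2 + 7x + 9), pattern 3+3; mod 19: f = (x + 9)(x + 10)(x^2 + 1)(x^2 + 11x + 17), pattern 2+2+1+1; mod 61: f = (x + 21)(x + 28)(x + 35)(x^3 + 49x^2 + 37x + 49), pattern 3+1+1+1. No other pattern occurs in this range, so the set of observed cycle types is {4+2, 3+3, 2+2+1+1, 3+1+1+1}. The candidates containing elements of all these cycle types are (C_3 x C_3) : C_4 (6T10) of order 36, A_6 (6T15) of order 360; the others are excluded. The observed types are precisely the cycle types that occur in (C_3 x C_3) : C_4 (6T10) (apart from the identity). Each of the other remaining candidates has further cycle types, and by the Chebotarev density theorem the matching factorization patterns would occur for a proportion of primes equal to their share of the group: A_6 (6T15) additionally contains elements of type 5+1 (144 of its 360 elements, about 40% of primes). None of the 19 primes tested shows any such pattern (for each of these groups the chance of that is below 10^-4), which rules them out. Hence G = (C_3 x C_3) : C_4 (6T10), of order 36.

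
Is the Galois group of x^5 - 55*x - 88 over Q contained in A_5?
Yes

The polynomial is irreducible of degree 5 over Q. Its discriminant is 58564000000 = 242000^2, a perfect square. A Galois group lies in the alternating group exactly when the discriminant is a square in Q, so the Galois group (A_5) is contained in A_5.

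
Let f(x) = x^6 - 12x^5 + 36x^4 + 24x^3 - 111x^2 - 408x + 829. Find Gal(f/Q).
A_4 x C_2 (order 24)

The polynomial f is an irreducible sextic over Q, so G = Gal(f/Q) is one of the 16 transitive subgroups 6T1, ..., 6T16 of S_6. The discriminant of f is -9221581132716096, which is not a perfect square, so G is not contained in A_6. The transitive groups of degree 6 not contained in A_6 are: C_6 (6T1, order 6), S_3 (6T2, order 6), D_6 (6T3, order 12), C_3 x S_3 (6T5, order 18), A_4 x C_2 (6T6, order 24), S_4 (6T8, order 24), S_3 x S_3 (6T9, order 36), S_4 x C_2 (6T11, order 48), (S_3 x S_3) : C_2 (6T13, order 72), PGL(2,5) (6T14, order 120), S_6 (6T16, order 720). By Dedekind's theorem, for a prime p not dividing disc(f) the degrees of the irreducible factors of f mod p form the cycle type of an element of G. Factoring f modulo the 33 such primes p <= 149 (skipping 2, 3, which divide the discriminant), each new pattern first appears at: mod 5: f = (x^3 + x^2 + 4x + 3)(x^3 + 2x^2 + 3), pattern 3+3; mod 7: f = (x^6 + 2x^5 + x^4 + 3x^3 + x^2 + 5x + 3), pattern 6; mod 17: f = (x + 14)(x + 15)(x^2 + 2x + 11)(x^2 + 8x + 2), pattern 2+2+1+1; mod 19: f = (x + 2)(x + 11)(x + 14)(x + 15)(x^2 + 3x + 4), pattern 2+1+1+1+1; mod 71: f = (x^2 + 25x + 57)(x^2 + 45x + 57)(x^2 + 60x + 64), pattern 2+2+2. No other pattern occurs in this range, so the set of observed cycle types is {3+3, 6, 2+2+1+1, 2+1+1+1+1, 2+2+2}. The candidates containing elements of all these cycle types are A_4 x C_2 (6T6) of order 24, S_4 x C_2 (6T11) of order 48, (S_3 x S_3) : C_2 (6T13) of order 72, S_6 (6T16) of order 720; the others are excluded. The observed types are precisely the cycle types that occur in A_4 x C_2 (6T6) (apart from the identity). Each of the other remaining candidates has further cycle types, and by the Chebotarev density theorem the matching factorization patterns would occur for a proportion of primes equal to their share of the group: S_4 x C_2 (6T11) additionally contains elements of type 4+2, 4+1+1 (12 of its 48 elements, about 25% of primes); (S_3 x S_3) : C_2 (6T13) additionally contains elements of type 4+2, 3+2+1, 3+1+1+1 (34 of its 72 elements, about 47% of primes); S_6 (6T16) additionally contains elements of type 5+1, 4+2, 4+1+1, 3+2+1, 3+1+1+1 (484 of its 720 elements, about 67% of primes). None of the 33 primes tested shows any such pattern (for each of these groups the chance of that is below 10^-4), which rules them out. Hence G = A_4 x C_2 (6T6), of order 24.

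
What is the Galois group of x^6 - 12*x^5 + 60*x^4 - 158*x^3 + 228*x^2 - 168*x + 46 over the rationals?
The polynomial f is an irreducible sextic over Q, so G = Gal(f/Q) is one of the 16 transitive subgroups 6T1, ..., 6T16 of S_6. The discriminant of f is 5038848, which is not a perfect square, so G is not contained in A_6. The transitive groups of degree 6 not contained in A_6 are: C_6 (6T1, order 6), S_3 (6T2, order 6), D_6 (6T3, order 12), C_3 x S_3 (6T5, order 18), A_4 x C_2 (6T6, order 24), S_4 (6T8, order 24), S_3 x S_3 (6T9, order 36), S_4 x C_2 (6T11, order 48), (S_3 x S_3) : C_2 (6T13, order 72), PGL(2,5) (6T14, order 120), S_6 (6T16, order 720). By Dedekind's theorem, for a prime p not dividing disc(f) the degrees of the irreducible factors of f mod p form the cycle type of an element of G. Factoring f modulo the 23 such primes p <= 97 (skipping 2, 3, which divide the discriminant), each new pattern first appears at: mod 5: f = (x^6 + 3x^5 + 2x^3 + 3x^2 + 2x + 1), pattern 6; mod 11: f = (x + 4)(x + 6)(x^2 + x + 8)(x^2 + 10x + 7), pattern 2+2+1+1; mod 13: f = (x + 5)(x + 6)(x + 9)(x^3 + 7x^2 + 12x + 2), pattern 3+1+1+1; mod 31: f = (x^2 + 13x + 28)(x^2 + 18x + 2)(x^2 + 19x + 13), pattern 2+2+2; mod 97: f = (x^3 + 91x^2 + 12x + 3)(x^3 + 91x^2 + 12x + 80), pattern 3+3. No other pattern occurs in this range, so the set of observed cycle types is {6, 2+2+1+1, 3+1+1+1, 2+2+2, 3+3}. The candidates containing elements of all these cycle types are S_3 x S_3 (6T9) of order 36, (S_3 x S_3) : C_2 (6T13) of order 72, S_6 (6T16) of order 720; the others are excluded. The observed types are precisely the cycle types that occur in S_3 x S_3 (6T9) (apart from the identity). Each of the other remaining candidates has further cycle types, and by the Chebotarev density theorem the matching factorization patterns would occur for a proportion of primes equal to their share of the group: (S_3 x S_3) : C_2 (6T13) additionally contains elements of type 4+2, 3+2+1, 2+1+1+1+1 (36 of its 72 elements, about 50% of primes); S_6 (6T16) additionally contains elements of type 5+1, 4+2, 4+1+1, 3+2+1, 2+1+1+1+1 (459 of its 720 elements, about 64% of primes). None of the 23 primes tested shows any such pattern (for each of these groups the chance of that is below 10^-4), which rules them out. Hence G = S_3 x S_3 (6T9), of order 36.

S_3 x S_3 (order 36)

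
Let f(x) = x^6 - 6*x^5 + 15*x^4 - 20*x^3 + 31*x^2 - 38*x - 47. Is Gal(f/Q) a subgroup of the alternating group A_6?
Yes

The polynomial is irreducible of degree 6 over Q. Its discriminant is 66039417143296 = 8126464^2, a perfect square. A Galois group lies in the alternating group exactly when the discriminant is a square in Q, so the Galois group (S_4) is contained in A_6.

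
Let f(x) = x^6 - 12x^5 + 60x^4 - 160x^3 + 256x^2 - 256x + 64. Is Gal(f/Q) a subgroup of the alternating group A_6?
The polynomial is irreducible of degree 6 over Q. Its discriminant is 66039417143296 = 8126464^2, a perfect square. A Galois group lies in the alternating group exactly when the discriminant is a square in Q, so the Galois group (S_4) is contained in A_6.

Yes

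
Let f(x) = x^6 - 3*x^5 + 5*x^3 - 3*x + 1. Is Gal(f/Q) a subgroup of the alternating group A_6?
No

The polynomial is irreducible of degree 6 over Q. Its discriminant is -34992, which is not a perfect square. A Galois group lies in the alternating group exactly when the discriminant is a square in Q, so the Galois group (S_3) is not contained in A_6.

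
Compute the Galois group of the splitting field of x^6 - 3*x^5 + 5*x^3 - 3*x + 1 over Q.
S_3 (also written S3)

The polynomial f is an irreducible sextic over Q, so G = Gal(f/Q) is one of the 16 transitive subgroups 6T1, ..., 6T16 of S_6. The discriminant of f is -34992, which is not a perfect square, so G is not contained in A_6. The transitive groups of degree 6 not contained in A_6 are: C_6 (6T1, order 6), S_3 (6T2, order 6), D_6 (6T3, order 12), C_3 x S_3 (6T5, order 18), A_4 x C_2 (6T6, order 24), S_4 (6T8, order 24), S_3 x S_3 (6T9, order 36), S_4 x C_2 (6T11, order 48), (S_3 x S_3) : C_2 (6T13, order 72), PGL(2,5) (6T14, order 120), S_6 (6T16, order 720). By Dedekind's theorem, for a prime p not dividing disc(f) the degrees of the irreducible factors of f mod p form the cycle type of an element of G. Factoring f modulo the 23 such primes p <= 97 (skipping 2, 3, which divide the discriminant), each new pattern first appears at: mod 5: f = (x^2 + x + 1)(x^2 + 2x + 3)(x^2 + 4x + 2), pattern 2+2+2; mod 7: f = (x^3 + x^2 + 3x + 1)(x^3 + 3x^2 + x + 1), pattern 3+3; mod 31: f = (x + 3)(x + 7)(x + 9)(x + 21)(x + 23)(x + 27), pattern 1+1+1+1+1+1. No other pattern occurs in this range, so the set of observed cycle types is {2+2+2, 3+3, 1+1+1+1+1+1}. The candidates containing elements of all these cycle types are C_6 (6T1) of order 6, S_3 (6T2) of order 6, D_6 (6T3) of order 12, C_3 x S_3 (6T5) of order 18, A_4 x C_2 (6T6) of order 24, S_4 (6T8) of order 24, S_3 x S_3 (6T9) of order 36, S_4 x C_2 (6T11) of order 48, (S_3 x S_3) : C_2 (6T13) of order 72, PGL(2,5) (6T14) of order 120, S_6 (6T16) of order 720; the others are excluded. The observed types are precisely the cycle types that occur in S_3 (6T2). Each of the other remaining candidates has further cycle types, and by the Chebotarev density theorem the matching factorization patterns would occur for a proportion of primes equal to their share of the group: C_6 (6T1) additionally contains elements of type 6 (2 of its 6 elements, about 33% of primes); D_6 (6T3) additionally contains elements of type 6, 2+2+1+1 (5 of its 12 elements, about 42% of primes); C_3 x S_3 (6T5) additionally contains elements of type 6, 3+1+1+1 (10 of its 18 elements, about 56% of primes); A_4 x C_2 (6T6) additionally contains elements of type 6, 2+2+1+1, 2+1+1+1+1 (14 of its 24 elements, about 58% of primes); S_4 (6T8) additionally contains elements of type 4+1+1, 2+2+1+1 (9 of its 24 elements, about 38% of primes); S_3 x S_3 (6T9) additionally contains elements of type 6, 3+1+1+1, 2+2+1+1 (25 of its 36 elements, about 69% of primes); S_4 x C_2 (6T11) additionally contains elements of type 6, 4+2, 4+1+1, 2+2+1+1, 2+1+1+1+1 (32 of its 48 elements, about 67% of primes); (S_3 x S_3) : C_2 (6T13) additionally contains elements of type 6, 4+2, 3+2+1, 3+1+1+1, 2+2+1+1, 2+1+1+1+1 (61 of its 72 elements, about 85% of primes); PGL(2,5) (6T14) additionally contains elements of type 6, 5+1, 4+1+1, 2+2+1+1 (89 of its 120 elements, about 74% of primes); S_6 (6T16) additionally contains elements of type 6, 5+1, 4+2, 4+1+1, 3+2+1, 3+1+1+1, 2+2+1+1, 2+1+1+1+1 (664 of its 720 elements, about 92% of primes). None of the 23 primes tested shows any such pattern (for each of these groups the chance of that is below 10^-4), which rules them out. Hence G = S_3 (6T2), of order 6.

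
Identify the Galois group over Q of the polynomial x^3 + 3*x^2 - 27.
The polynomial is an irreducible cubic over Q and its discriminant is -16767, which is not a perfect square. For an irreducible cubic, a non-square discriminant gives Galois group S_3.

3T2: S_3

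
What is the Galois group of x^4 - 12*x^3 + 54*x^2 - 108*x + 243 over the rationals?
The polynomial is an irreducible quartic over Q and its discriminant is 1088391168, which is not a perfect square, so the Galois group is not contained in A_4. The resolvent cubic y^3 - 54*y^2 + 324*y + 5832 has exactly one rational root, so the Galois group is C_4 or D_4. The quartic remains irreducible over Q(sqrt(disc)), so the group is D_4.

4T3: D_4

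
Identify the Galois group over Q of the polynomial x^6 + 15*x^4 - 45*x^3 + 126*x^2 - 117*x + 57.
The polynomial f is an irreducible sextic over Q, so G = Gal(f/Q) is one of the 16 transitive subgroups 6T1, ..., 6T16 of S_6. The discriminant of f is -5967950717682243, which is not a perfect square, so G is not contained in A_6. The transitive groups of degree 6 not contained in A_6 are: C_6 (6T1, order 6), S_3 (6T2, order 6), D_6 (6T3, order 12), C_3 x S_3 (6T5, order 18), A_4 x C_2 (6T6, order 24), S_4 (6T8, order 24), S_3 x S_3 (6T9, order 36), S_4 x C_2 (6T11, order 48), (S_3 x S_3) : C_2 (6T13, order 72), PGL(2,5) (6T14, order 120), S_6 (6T16, order 720). By Dedekind's theorem, for a prime p not dividing disc(f) the degrees of the irreducible factors of f mod p form the cycle type of an element of G. Factoring f modulo the 37 such primes p <= 173 (skipping 3, 19, 73, which divide the discriminant), each new pattern first appears at: mod 2: f = (x^6 + x^4 + x^3 + x + 1), pattern 6; mod 7: f = (x^3 + x^2 + 1)(x^3 + 6x^2 + 2x + 1), pattern 3+3; mod 17: f = (x^2 + x + 8)(x^2 + 6x + 3)(x^2 + 10x + 13), pattern 2+2+2; mod 37: f = (x + 4)(x + 8)(x + 10)(x + 24)(x + 29)(x + 36), pattern 1+1+1+1+1+1. No other pattern occurs in this range, so the set of observed cycle types is {6, 3+3, 2+2+2, 1+1+1+1+1+1}. The candidates containing elements of all these cycle types are C_6 (6T1) of order 6, D_6 (6T3) of order 12, C_3 x S_3 (6T5) of order 18, A_4 x C_2 (6T6) of order 24, S_3 x S_3 (6T9) of order 36, S_4 x C_2 (6T11) of order 48, (S_3 x S_3) : C_2 (6T13) of order 72, PGL(2,5) (6T14) of order 120, S_6 (6T16) of order 720; the others are excluded. The observed types are precisely the cycle types that occur in C_6 (6T1). Each of the other remaining candidates has further cycle types, and by the Chebotarev density theorem the matching factorization patterns would occur for a proportion of primes equal to their share of the group: D_6 (6T3) additionally contains elements of type 2+2+1+1 (3 of its 12 elements, about 25% of primes); C_3 x S_3 (6T5) additionally contains elements of type 3+1+1+1 (4 of its 18 elements, about 22% of primes); A_4 x C_2 (6T6) additionally contains elements of type 2+2+1+1, 2+1+1+1+1 (6 of its 24 elements, about 25% of primes); S_3 x S_3 (6T9) additionally contains elements of type 3+1+1+1, 2+2+1+1 (13 of its 36 elements, about 36% of primes); S_4 x C_2 (6T11) additionally contains elements of type 4+2, 4+1+1, 2+2+1+1, 2+1+1+1+1 (24 of its 48 elements, about 50% of primes); (S_3 x S_3) : C_2 (6T13) additionally contains elements of type 4+2, 3+2+1, 3+1+1+1, 2+2+1+1, 2+1+1+1+1 (49 of its 72 elements, about 68% of primes); PGL(2,5) (6T14) additionally contains elements of type 5+1, 4+1+1, 2+2+1+1 (69 of its 120 elements, about 58% of primes); S_6 (6T16) additionally contains elements of type 5+1, 4+2, 4+1+1, 3+2+1, 3+1+1+1, 2+2+1+1, 2+1+1+1+1 (544 of its 720 elements, about 76% of primes). None of the 37 primes tested shows any such pattern (for each of these groups the chance of that is below 10^-4), which rules them out. Hence G = C_6 (6T1), of order 6.

C_6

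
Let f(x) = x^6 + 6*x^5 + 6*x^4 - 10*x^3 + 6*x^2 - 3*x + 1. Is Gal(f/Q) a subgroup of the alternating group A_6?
No

The polynomial is irreducible of degree 6 over Q. Its discriminant is -51195483, which is not a perfect square. A Galois group lies in the alternating group exactly when the discriminant is a square in Q, so the Galois group (C_3 x S_3) is not contained in A_6.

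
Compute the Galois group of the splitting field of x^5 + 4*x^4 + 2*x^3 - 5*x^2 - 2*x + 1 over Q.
C_5, the cyclic group of order 5

The polynomial f is an irreducible quintic over Q, so G = Gal(f/Q) is a transitive subgroup of S_5: one of C_5 (5T1, order 5), D_5 (5T2, order 10), F_20 (5T3, order 20), A_5 (5T4, order 60) or S_5 (5T5, order 120). The discriminant of f is 14641 = 121^2, a perfect square, so G is contained in A_5. The transitive groups of degree 5 contained in A_5 are: C_5 (5T1, order 5), D_5 (5T2, order 10), A_5 (5T4, order 60). By Dedekind's theorem, for a prime p not dividing disc(f) the degrees of the irreducible factors of f mod p form the cycle type of an element of G. Factoring f modulo the 14 such primes p <= 47 (skipping 11, which divides the discriminant), each new pattern first appears at: mod 2: f = (x^5 + x^2 + 1), pattern 5; mod 23: f = (x + 5)(x + 7)(x + 11)(x + 12)(x + 15), pattern 1+1+1+1+1. No other pattern occurs in this range, so the set of observed cycle types is {5, 1+1+1+1+1}. The candidates containing elements of all these cycle types are C_5 (5T1) of order 5, D_5 (5T2) of order 10, A_5 (5T4) of order 60; the others are excluded. The observed types are precisely the cycle types that occur in C_5 (5T1). Each of the other remaining candidates has further cycle types, and by the Chebotarev density theorem the matching factorization patterns would occur for a proportion of primes equal to their share of the group: D_5 (5T2) additionally contains elements of type 2+2+1 (5 of its 10 elements, about 50% of primes); A_5 (5T4) additionally contains elements of type 3+1+1, 2+2+1 (35 of its 60 elements, about 58% of primes). None of the 14 primes tested shows any such pattern (for each of these groups the chance of that is below 10^-4), which rules them out. Hence G = C_5 (5T1), of order 5.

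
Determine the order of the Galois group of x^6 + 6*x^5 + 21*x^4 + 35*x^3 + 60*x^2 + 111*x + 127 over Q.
The degree of the splitting field over Q equals the order of the Galois group, so first determine the group. The polynomial f is an irreducible sextic over Q, so G = Gal(f/Q) is one of the 16 transitive subgroups 6T1, ..., 6T16 of S_6. The discriminant of f is -449880542841987, which is not a perfect square, so G is not contained in A_6. The transitive groups of degree 6 not contained in A_6 are: C_6 (6T1, order 6), S_3 (6T2, order 6), D_6 (6T3, order 12), C_3 x S_3 (6T5, order 18), A_4 x C_2 (6T6, order 24), S_4 (6T8, order 24), S_3 x S_3 (6T9, order 36), S_4 x C_2 (6T11, order 48), (S_3 x S_3) : C_2 (6T13, order 72), PGL(2,5) (6T14, order 120), S_6 (6T16, order 720). By Dedekind's theorem, for a prime p not dividing disc(f) the degrees of the irreducible factors of f mod p form the cycle type of an element of G. Factoring f modulo the 37 such primes p <= 179 (skipping 3, 19, 73, 109, which divide the discriminant), each new pattern first appears at: mod 2: f = (x^6 + x^4 + x^3 + x + 1), pattern 6; mod 7: f = (x^3 + 3x^2 + 4)(x^3 + 3x^2 + 5x + 2), pattern 3+3; mod 17: f = (x^2 + x + 2)(x^2 + 9x + 5)(x^2 + 13x + 11), pattern 2+2+2; mod 37: f = (x + 5)(x + 11)(x + 16)(x + 24)(x + 29)(x + 32), pattern 1+1+1+1+1+1. No other pattern occurs in this range, so the set of observed cycle types is {6, 3+3, 2+2+2, 1+1+1+1+1+1}. The candidates containing elements of all these cycle types are C_6 (6T1) of order 6, D_6 (6T3) of order 12, C_3 x S_3 (6T5) of order 18, A_4 x C_2 (6T6) of order 24, S_3 x S_3 (6T9) of order 36, S_4 x C_2 (6T11) of order 48, (S_3 x S_3) : C_2 (6T13) of order 72, PGL(2,5) (6T14) of order 120, S_6 (6T16) of order 720; the others are excluded. The observed types are precisely the cycle types that occur in C_6 (6T1). Each of the other remaining candidates has further cycle types, and by the Chebotarev density theorem the matching factorization patterns would occur for a proportion of primes equal to their share of the group: D_6 (6T3) additionally contains elements of type 2+2+1+1 (3 of its 12 elements, about 25% of primes); C_3 x S_3 (6T5) additionally contains elements of type 3+1+1+1 (4 of its 18 elements, about 22% of primes); A_4 x C_2 (6T6) additionally contains elements of type 2+2+1+1, 2+1+1+1+1 (6 of its 24 elements, about 25% of primes); S_3 x S_3 (6T9) additionally contains elements of type 3+1+1+1, 2+2+1+1 (13 of its 36 elements, about 36% of primes); S_4 x C_2 (6T11) additionally contains elements of type 4+2, 4+1+1, 2+2+1+1, 2+1+1+1+1 (24 of its 48 elements, about 50% of primes); (S_3 x S_3) : C_2 (6T13) additionally contains elements of type 4+2, 3+2+1, 3+1+1+1, 2+2+1+1, 2+1+1+1+1 (49 of its 72 elements, about 68% of primes); PGL(2,5) (6T14) additionally contains elements of type 5+1, 4+1+1, 2+2+1+1 (69 of its 120 elements, about 58% of primes); S_6 (6T16) additionally contains elements of type 5+1, 4+2, 4+1+1, 3+2+1, 3+1+1+1, 2+2+1+1, 2+1+1+1+1 (544 of its 720 elements, about 76% of primes). None of the 37 primes tested shows any such pattern (for each of these groups the chance of that is below 10^-4), which rules them out. Hence G = C_6 (6T1), of order 6. The Galois group C_6 (6T1) has order 6, so the splitting field has degree 6 over Q.

6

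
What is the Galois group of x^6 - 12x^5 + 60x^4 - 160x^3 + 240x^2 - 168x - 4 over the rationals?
The polynomial f is an irreducible sextic over Q, so G = Gal(f/Q) is one of the 16 transitive subgroups 6T1, ..., 6T16 of S_6. The discriminant of f is 746496000000 = 864000^2, a perfect square, so G is contained in A_6. The transitive groups of degree 6 contained in A_6 are: A_4 (6T4, order 12), S_4 (6T7, order 24), (C_3 x C_3) : C_4 (6T10, order 36), PSL(2,5) (6T12, order 60), A_6 (6T15, order 360). By Dedekind's theorem, for a prime p not dividing disc(f) the degrees of the irreducible factors of f mod p form the cycle type of an element of G. Factoring f modulo the 6 such primes p <= 23 (skipping 2, 3, 5, which divide the discriminant), each new pattern first appears at: mod 7: f = (x + 1)(x^5 + x^4 + 3x^3 + 5x^2 + 4x + 3), pattern 5+1; mod 23: f = (x + 5)(x + 10)(x + 19)(x^3 + x + 6), pattern 3+1+1+1. No other pattern occurs in this range, so the set of observed cycle types is {5+1, 3+1+1+1}. Among the candidates above, the only group containing elements of all these cycle types is A_6 (6T15) — each of A_4 (6T4), S_4 (6T7), (C_3 x C_3) : C_4 (6T10), PSL(2,5) (6T12) lacks at least one of them. Hence G = A_6 (6T15), of order 360.

6T15: A_6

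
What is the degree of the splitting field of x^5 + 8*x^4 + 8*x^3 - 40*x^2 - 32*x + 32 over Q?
The degree of the splitting field over Q equals the order of the Galois group, so first determine the group. The polynomial f is an irreducible quintic over Q, so G = Gal(f/Q) is a transitive subgroup of S_5: one of C_5 (5T1, order 5), D_5 (5T2, order 10), F_20 (5T3, order 20), A_5 (5T4, order 60) or S_5 (5T5, order 120). The discriminant of f is 15352201216 = 123904^2, a perfect square, so G is contained in A_5. The transitive groups of degree 5 contained in A_5 are: C_5 (5T1, order 5), D_5 (5T2, order 10), A_5 (5T4, order 60). By Dedekind's theorem, for a prime p not dividing disc(f) the degrees of the irreducible factors of f mod p form the cycle type of an element of G. Factoring f modulo the 14 such primes p <= 53 (skipping 2, 11, which divide the discriminant), each new pattern first appears at: mod 3: f = (x^5 + 2x^4 + 2x^3 + 2x^2 + x + 2), pattern 5; mod 23: f = (x + 1)(x + 7)(x + 10)(x + 14)(x + 22), pattern 1+1+1+1+1. No other pattern occurs in this range, so the set of observed cycle types is {5, 1+1+1+1+1}. The candidates containing elements of all these cycle types are C_5 (5T1) of order 5, D_5 (5T2) of order 10, A_5 (5T4) of order 60; the others are excluded. The observed types are precisely the cycle types that occur in C_5 (5T1). Each of the other remaining candidates has further cycle types, and by the Chebotarev density theorem the matching factorization patterns would occur for a proportion of primes equal to their share of the group: D_5 (5T2) additionally contains elements of type 2+2+1 (5 of its 10 elements, about 50% of primes); A_5 (5T4) additionally contains elements of type 3+1+1, 2+2+1 (35 of its 60 elements, about 58% of primes). None of the 14 primes tested shows any such pattern (for each of these groups the chance of that is below 10^-4), which rules them out. Hence G = C_5 (5T1), of order 5. The Galois group C_5 (5T1) has order 5, so the splitting field has degree 5 over Q.

5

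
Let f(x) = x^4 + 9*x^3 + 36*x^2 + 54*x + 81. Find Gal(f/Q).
C_4 (order 4)

The polynomial is an irreducible quartic over Q and its discriminant is 66430125, which is not a perfect square, so the Galois group is not contained in A_4. The resolvent cubic y^3 - 36*y^2 + 162*y + 2187 has exactly one rational root, so the Galois group is C_4 or D_4. The quartic becomes reducible over Q(sqrt(disc)), so the group is C_4.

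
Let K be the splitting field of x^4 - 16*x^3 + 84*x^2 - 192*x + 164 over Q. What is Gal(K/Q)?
D_4 (also written D4)

The polynomial is an irreducible quartic over Q and its discriminant is -1048576, which is not a perfect square, so the Galois group is not contained in A_4. The resolvent cubic y^3 - 84*y^2 + 2416*y - 23744 has exactly one rational root, so the Galois group is C_4 or D_4. The quartic remains irreducible over Q(sqrt(disc)), so the group is D_4.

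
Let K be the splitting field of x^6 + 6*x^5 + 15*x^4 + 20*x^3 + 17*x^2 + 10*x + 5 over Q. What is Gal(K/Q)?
The polynomial f is an irreducible sextic over Q, so G = Gal(f/Q) is one of the 16 transitive subgroups 6T1, ..., 6T16 of S_6. The discriminant of f is -2508800, which is not a perfect square, so G is not contained in A_6. The transitive groups of degree 6 not contained in A_6 are: C_6 (6T1, order 6), S_3 (6T2, order 6), D_6 (6T3, order 12), C_3 x S_3 (6T5, order 18), A_4 x C_2 (6T6, order 24), S_4 (6T8, order 24), S_3 x S_3 (6T9, order 36), S_4 x C_2 (6T11, order 48), (S_3 x S_3) : C_2 (6T13, order 72), PGL(2,5) (6T14, order 120), S_6 (6T16, order 720). By Dedekind's theorem, for a prime p not dividing disc(f) the degrees of the irreducible factors of f mod p form the cycle type of an element of G. Factoring f modulo the 17 such primes p <= 71 (skipping 2, 5, 7, which divide the discriminant), each new pattern first appears at: mod 3: f = (x^3 + x^2 + x + 2)(x^3 + 2x^2 + 1), pattern 3+3; mod 13: f = (x^6 + 6x^5 + 2x^4 + 7x^3 + 4x^2 + 10x + 5), pattern 6; mod 19: f = (x^2 + 2x + 6)(x^4 + 4x^3 + x^2 + 13x + 4), pattern 4+2; mod 23: f = (x + 12)(x + 13)(x^4 + 4x^3 + 12x^2 + 16x + 22), pattern 4+1+1; mod 53: f = (x^2 + 2x + 46)(x^2 + 13x + 50)(x^2 + 44x + 28), pattern 2+2+2; mod 59: f = (x + 5)(x + 56)(x^2 + 7x + 56)(x^2 + 56x + 46), pattern 2+2+1+1; mod 71: f = (x + 9)(x + 12)(x + 61)(x + 64)(x^2 + 2x + 44), pattern 2+1+1+1+1. No other pattern occurs in this range, so the set of observed cycle types is {3+3, 6, 4+2, 4+1+1, 2+2+2, 2+2+1+1, 2+1+1+1+1}. The candidates containing elements of all these cycle types are S_4 x C_2 (6T11) of order 48, S_6 (6T16) of order 720; the others are excluded. The observed types are precisely the cycle types that occur in S_4 x C_2 (6T11) (apart from the identity). Each of the other remaining candidates has further cycle types, and by the Chebotarev density theorem the matching factorization patterns would occur for a proportion of primes equal to their share of the group: S_6 (6T16) additionally contains elements of type 5+1, 3+2+1, 3+1+1+1 (304 of its 720 elements, about 42% of primes). None of the 17 primes tested shows any such pattern (for each of these groups the chance of that is below 10^-4), which rules them out. Hence G = S_4 x C_2 (6T11), of order 48.

S_4 x C_2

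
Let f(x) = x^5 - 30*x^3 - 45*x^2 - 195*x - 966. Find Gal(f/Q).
The polynomial f is an irreducible quintic over Q, so G = Gal(f/Q) is a transitive subgroup of S_5: one of C_5 (5T1, order 5), D_5 (5T2, order 10), F_20 (5T3, order 20), A_5 (5T4, order 60) or S_5 (5T5, order 120). The discriminant of f is 93010923253125, which is not a perfect square, so G is not contained in A_5. The transitive groups of degree 5 not contained in A_5 are: F_20 (5T3, order 20), S_5 (5T5, order 120). By Dedekind's theorem, for a prime p not dividing disc(f) the degrees of the irreducible factors of f mod p form the cycle type of an element of G. Factoring f modulo the 18 such primes p <= 73 (skipping 3, 5, 29, which divide the discriminant), each new pattern first appears at: mod 2: f = (x)(x^4 + x + 1), pattern 4+1; mod 11: f = (x^5 + 3x^3 + 10x^2 + 3x + 2), pattern 5; mod 19: f = (x + 18)(x^2 + 10x + 10)(x^2 + 10x + 13), pattern 2+2+1; mod 41: f = (x + 7)(x + 15)(x + 29)(x + 35)(x + 37), pattern 1+1+1+1+1. No other pattern occurs in this range, so the set of observed cycle types is {4+1, 5, 2+2+1, 1+1+1+1+1}. The candidates containing elements of all these cycle types are F_20 (5T3) of order 20, S_5 (5T5) of order 120; the others are excluded. The observed types are precisely the cycle types that occur in F_20 (5T3). Each of the other remaining candidates has further cycle types, and by the Chebotarev density theorem the matching factorization patterns would occur for a proportion of primes equal to their share of the group: S_5 (5T5) additionally contains elements of type 3+2, 3+1+1, 2+1+1+1 (50 of its 120 elements, about 42% of primes). None of the 18 primes tested shows any such pattern (for each of these groups the chance of that is below 10^-4), which rules them out. Hence G = F_20 (5T3), of order 20.

F_20, the Frobenius group of order 20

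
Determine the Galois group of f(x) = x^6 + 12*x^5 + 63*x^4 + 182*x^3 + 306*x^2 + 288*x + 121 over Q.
PGL(2,5)

The polynomial f is an irreducible sextic over Q, so G = Gal(f/Q) is one of the 16 transitive subgroups 6T1, ..., 6T16 of S_6. The discriminant of f is -16003008, which is not a perfect square, so G is not contained in A_6. The transitive groups of degree 6 not contained in A_6 are: C_6 (6T1, order 6), S_3 (6T2, order 6), D_6 (6T3, order 12), C_3 x S_3 (6T5, order 18), A_4 x C_2 (6T6, order 24), S_4 (6T8, order 24), S_3 x S_3 (6T9, order 36), S_4 x C_2 (6T11, order 48), (S_3 x S_3) : C_2 (6T13, order 72), PGL(2,5) (6T14, order 120), S_6 (6T16, order 720). By Dedekind's theorem, for a prime p not dividing disc(f) the degrees of the irreducible factors of f mod p form the cycle type of an element of G. Factoring f modulo the 21 such primes p <= 89 (skipping 2, 3, 7, which divide the discriminant), each new pattern first appears at: mod 5: f = (x^6 + 2x^5 + 3x^4 + 2x^3 + x^2 + 3x + 1), pattern 6; mod 11: f = (x)(x^5 + x^4 + 8x^3 + 6x^2 + 9x + 2), pattern 5+1; mod 13: f = (x + 3)(x + 7)(x^4 + 2x^3 + 9x^2 + 11x + 7), pattern 4+1+1; mod 23: f = (x + 5)(x + 9)(x^2 + 9x + 16)(x^2 + 12x + 14), pattern 2+2+1+1; mod 43: f = (x^3 + 25x^2 + 24x + 21)(x^3 + 30x^2 + 20x + 16), pattern 3+3; mod 61: f = (x^2 + 36x + 40)(x^2 + 47x + 41)(x^2 + 51x + 35), pattern 2+2+2. No other pattern occurs in this range, so the set of observed cycle types is {6, 5+1, 4+1+1, 2+2+1+1, 3+3, 2+2+2}. The candidates containing elements of all these cycle types are PGL(2,5) (6T14) of order 120, S_6 (6T16) of order 720; the others are excluded. The observed types are precisely the cycle types that occur in PGL(2,5) (6T14) (apart from the identity). Each of the other remaining candidates has further cycle types, and by the Chebotarev density theorem the matching factorization patterns would occur for a proportion of primes equal to their share of the group: S_6 (6T16) additionally contains elements of type 4+2, 3+2+1, 3+1+1+1, 2+1+1+1+1 (265 of its 720 elements, about 37% of primes). None of the 21 primes tested shows any such pattern (for each of these groups the chance of that is below 10^-4), which rules them out. Hence G = PGL(2,5) (6T14), of order 120.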